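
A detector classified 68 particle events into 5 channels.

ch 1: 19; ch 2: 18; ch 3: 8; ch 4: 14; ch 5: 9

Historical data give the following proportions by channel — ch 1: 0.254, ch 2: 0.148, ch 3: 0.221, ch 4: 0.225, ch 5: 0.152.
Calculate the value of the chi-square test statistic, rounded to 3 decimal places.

Expected counts E_i = n·p_i: 68×0.254 = 17.272, 68×0.148 = 10.064, 68×0.221 = 15.028, 68×0.225 = 15.3, 68×0.152 = 10.336.
χ² = (19−17.272)²/17.272 + (18−10.064)²/10.064 + (8−15.028)²/15.028 + (14−15.3)²/15.3 + (9−10.336)²/10.336
   = 0.1729 + 6.2580 + 3.2867 + 0.1105 + 0.1727
Sum = 10.001

10.001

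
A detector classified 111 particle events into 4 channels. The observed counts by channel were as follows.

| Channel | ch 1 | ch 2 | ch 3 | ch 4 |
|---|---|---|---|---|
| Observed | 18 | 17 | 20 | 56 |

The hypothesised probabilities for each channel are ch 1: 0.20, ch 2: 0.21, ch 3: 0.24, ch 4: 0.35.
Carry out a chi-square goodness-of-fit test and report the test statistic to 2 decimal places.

Expected counts E_i = n·p_i: 111×0.20 = 22.2, 111×0.21 = 23.31, 111×0.24 = 26.64, 111×0.35 = 38.85.
cat         O        E   (O−E)²/E
ch 1       18     22.2      0.795
ch 2       17    23.31      1.708
ch 3       20    26.64      1.655
ch 4       56    38.85      7.571
Sum = 11.73

11.73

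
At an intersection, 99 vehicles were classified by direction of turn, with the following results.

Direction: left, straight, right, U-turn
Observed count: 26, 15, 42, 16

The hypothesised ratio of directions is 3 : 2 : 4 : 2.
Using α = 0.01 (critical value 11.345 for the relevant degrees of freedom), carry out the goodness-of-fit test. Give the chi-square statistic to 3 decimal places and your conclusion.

1.759; do not reject

Ratio total = 11. Expected counts: 99×3/11 = 27, 99×2/11 = 18, 99×4/11 = 36, 99×2/11 = 18.
cat           O        E   (O−E)²/E
left         26       27     0.0370
straight     15       18     0.5000
right        42       36     1.0000
U-turn       16       18     0.2222
Sum = 1.759
df = 3. Since 1.759 < 11.345, we do not reject H₀.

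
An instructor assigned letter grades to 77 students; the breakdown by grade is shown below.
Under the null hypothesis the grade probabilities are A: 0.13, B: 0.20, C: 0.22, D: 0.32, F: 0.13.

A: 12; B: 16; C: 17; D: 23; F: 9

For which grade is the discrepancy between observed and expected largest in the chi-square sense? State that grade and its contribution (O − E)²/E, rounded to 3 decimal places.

A, 0.396

Expected counts E_i = n·p_i: 77×0.13 = 10.01, 77×0.20 = 15.4, 77×0.22 = 16.94, 77×0.32 = 24.64, 77×0.13 = 10.01.
A: (12 − 10.01)²/10.01 = 3.9601/10.01 = 0.3956
B: (16 − 15.4)²/15.4 = 0.36/15.4 = 0.0234
C: (17 − 16.94)²/16.94 = 0.0036/16.94 = 0.0002
D: (23 − 24.64)²/24.64 = 2.6896/24.64 = 0.1092
F: (9 − 10.01)²/10.01 = 1.0201/10.01 = 0.1019
The largest term is for A: 0.396.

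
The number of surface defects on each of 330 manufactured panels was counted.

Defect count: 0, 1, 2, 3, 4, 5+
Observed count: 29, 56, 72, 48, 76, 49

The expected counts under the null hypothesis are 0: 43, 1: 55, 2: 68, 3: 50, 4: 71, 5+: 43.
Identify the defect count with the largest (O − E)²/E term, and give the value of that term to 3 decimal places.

cat         O        E   (O−E)²/E
0          29       43     4.5581
1          56       55     0.0182
2          72       68     0.2353
3          48       50     0.0800
4          76       71     0.3521
5+         49       43     0.8372
The largest term is for 0: 4.558.

0, 4.558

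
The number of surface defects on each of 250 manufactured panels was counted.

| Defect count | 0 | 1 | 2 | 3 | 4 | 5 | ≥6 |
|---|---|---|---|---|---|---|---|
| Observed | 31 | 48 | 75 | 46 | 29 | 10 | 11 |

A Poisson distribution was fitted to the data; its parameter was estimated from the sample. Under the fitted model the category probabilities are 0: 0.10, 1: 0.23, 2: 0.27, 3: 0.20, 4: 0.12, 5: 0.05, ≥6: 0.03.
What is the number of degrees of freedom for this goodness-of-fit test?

There are k = 7 categories and 1 parameter estimated from the data, so df = 7 − 1 − 1 = 5.

5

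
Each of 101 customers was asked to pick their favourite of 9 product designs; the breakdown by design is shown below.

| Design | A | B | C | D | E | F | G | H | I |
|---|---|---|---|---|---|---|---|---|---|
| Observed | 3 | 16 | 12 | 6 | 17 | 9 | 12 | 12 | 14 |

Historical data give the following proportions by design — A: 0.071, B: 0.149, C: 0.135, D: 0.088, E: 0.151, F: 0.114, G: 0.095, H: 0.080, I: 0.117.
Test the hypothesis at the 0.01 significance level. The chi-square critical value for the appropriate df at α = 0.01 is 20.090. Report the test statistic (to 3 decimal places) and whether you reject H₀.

7.278; do not reject

Expected counts E_i = n·p_i: 101×0.071 = 7.171, 101×0.149 = 15.049, 101×0.135 = 13.635, 101×0.088 = 8.888, 101×0.151 = 15.251, 101×0.114 = 11.514, 101×0.095 = 9.595, 101×0.080 = 8.08, 101×0.117 = 11.817.
A: (3 − 7.171)²/7.171 = 17.397241/7.171 = 2.4261
B: (16 − 15.049)²/15.049 = 0.904401/15.049 = 0.0601
C: (12 − 13.635)²/13.635 = 2.673225/13.635 = 0.1961
D: (6 − 8.888)²/8.888 = 8.340544/8.888 = 0.9384
E: (17 − 15.251)²/15.251 = 3.059001/15.251 = 0.2006
F: (9 − 11.514)²/11.514 = 6.320196/11.514 = 0.5489
G: (12 − 9.595)²/9.595 = 5.784025/9.595 = 0.6028
H: (12 − 8.08)²/8.08 = 15.3664/8.08 = 1.9018
I: (14 − 11.817)²/11.817 = 4.765489/11.817 = 0.4033
Sum = 7.278
df = 8. Since 7.278 < 20.090, we do not reject H₀.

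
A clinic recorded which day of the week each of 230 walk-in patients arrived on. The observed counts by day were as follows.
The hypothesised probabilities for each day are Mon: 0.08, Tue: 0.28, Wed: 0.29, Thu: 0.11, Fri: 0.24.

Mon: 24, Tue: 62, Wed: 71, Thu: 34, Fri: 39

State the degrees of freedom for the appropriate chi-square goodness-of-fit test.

4

There are k = 5 categories and no parameters were estimated from the data, so df = 5 − 1 = 4.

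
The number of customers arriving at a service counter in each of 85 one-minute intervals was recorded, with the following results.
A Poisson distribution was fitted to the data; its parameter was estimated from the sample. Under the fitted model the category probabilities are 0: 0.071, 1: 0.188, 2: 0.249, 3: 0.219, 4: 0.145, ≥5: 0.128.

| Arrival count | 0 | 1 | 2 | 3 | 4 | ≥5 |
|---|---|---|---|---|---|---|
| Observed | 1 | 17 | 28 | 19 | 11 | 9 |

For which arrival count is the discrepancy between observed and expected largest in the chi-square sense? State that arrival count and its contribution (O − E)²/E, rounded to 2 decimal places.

0, 4.20

Expected counts E_i = n·p_i: 85×0.071 = 6.035, 85×0.188 = 15.98, 85×0.249 = 21.165, 85×0.219 = 18.615, 85×0.145 = 12.325, 85×0.128 = 10.88.
0: (1 − 6.035)²/6.035 = 25.351225/6.035 = 4.201
1: (17 − 15.98)²/15.98 = 1.0404/15.98 = 0.065
2: (28 − 21.165)²/21.165 = 46.717225/21.165 = 2.207
3: (19 − 18.615)²/18.615 = 0.148225/18.615 = 0.008
4: (11 − 12.325)²/12.325 = 1.755625/12.325 = 0.142
≥5: (9 − 10.88)²/10.88 = 3.5344/10.88 = 0.325
The largest term is for 0: 4.20.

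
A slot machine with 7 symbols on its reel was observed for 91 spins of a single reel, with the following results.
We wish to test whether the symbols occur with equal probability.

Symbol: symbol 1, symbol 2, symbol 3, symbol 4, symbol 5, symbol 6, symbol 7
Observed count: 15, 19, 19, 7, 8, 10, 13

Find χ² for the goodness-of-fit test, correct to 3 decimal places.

Expected count for each of the 7 categories: 91/7 = 13.
cat           O        E   (O−E)²/E
symbol 1     15       13     0.3077
symbol 2     19       13     2.7692
symbol 3     19       13     2.7692
symbol 4      7       13     2.7692
symbol 5      8       13     1.9231
symbol 6     10       13     0.6923
symbol 7     13       13     0.0000
Sum = 11.231

11.231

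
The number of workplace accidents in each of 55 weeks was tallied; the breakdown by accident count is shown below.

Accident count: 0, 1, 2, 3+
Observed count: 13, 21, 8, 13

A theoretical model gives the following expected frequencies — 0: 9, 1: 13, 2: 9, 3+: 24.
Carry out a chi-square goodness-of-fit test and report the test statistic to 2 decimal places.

χ² = (13−9)²/9 + (21−13)²/13 + (8−9)²/9 + (13−24)²/24
   = 1.778 + 4.923 + 0.111 + 5.042
Sum = 11.85

11.85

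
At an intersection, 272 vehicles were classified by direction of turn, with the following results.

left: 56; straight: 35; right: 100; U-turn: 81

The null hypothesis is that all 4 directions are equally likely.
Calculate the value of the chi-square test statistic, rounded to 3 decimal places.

Expected count for each of the 4 categories: 272/4 = 68.
cat           O        E   (O−E)²/E
left         56       68     2.1176
straight     35       68    16.0147
right       100       68    15.0588
U-turn       81       68     2.4853
Sum = 35.676

35.676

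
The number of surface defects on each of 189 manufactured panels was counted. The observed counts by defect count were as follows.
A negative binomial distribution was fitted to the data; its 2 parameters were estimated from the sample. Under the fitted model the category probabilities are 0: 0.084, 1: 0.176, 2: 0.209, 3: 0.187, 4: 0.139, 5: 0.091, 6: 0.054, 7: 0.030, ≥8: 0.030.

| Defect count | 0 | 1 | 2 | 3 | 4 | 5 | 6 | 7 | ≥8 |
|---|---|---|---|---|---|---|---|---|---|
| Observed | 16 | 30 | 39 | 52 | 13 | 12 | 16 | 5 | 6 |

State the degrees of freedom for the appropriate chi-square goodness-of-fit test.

6

There are k = 9 categories and 2 parameters estimated from the data, so df = 9 − 1 − 2 = 6.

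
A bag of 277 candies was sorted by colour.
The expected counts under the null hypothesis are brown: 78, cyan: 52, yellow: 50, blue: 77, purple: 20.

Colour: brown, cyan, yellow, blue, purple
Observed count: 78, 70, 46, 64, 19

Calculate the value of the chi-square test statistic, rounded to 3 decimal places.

cat         O        E   (O−E)²/E
brown      78       78     0.0000
cyan       70       52     6.2308
yellow     46       50     0.3200
blue       64       77     2.1948
purple     19       20     0.0500
Sum = 8.796

8.796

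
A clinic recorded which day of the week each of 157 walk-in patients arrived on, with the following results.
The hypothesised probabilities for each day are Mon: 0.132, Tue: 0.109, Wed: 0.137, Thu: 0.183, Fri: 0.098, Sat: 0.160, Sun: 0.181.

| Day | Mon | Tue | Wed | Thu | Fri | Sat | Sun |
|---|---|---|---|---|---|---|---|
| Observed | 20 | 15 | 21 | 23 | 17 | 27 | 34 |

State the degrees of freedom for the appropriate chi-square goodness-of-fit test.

6

There are k = 7 categories and no parameters were estimated from the data, so df = 7 − 1 = 6.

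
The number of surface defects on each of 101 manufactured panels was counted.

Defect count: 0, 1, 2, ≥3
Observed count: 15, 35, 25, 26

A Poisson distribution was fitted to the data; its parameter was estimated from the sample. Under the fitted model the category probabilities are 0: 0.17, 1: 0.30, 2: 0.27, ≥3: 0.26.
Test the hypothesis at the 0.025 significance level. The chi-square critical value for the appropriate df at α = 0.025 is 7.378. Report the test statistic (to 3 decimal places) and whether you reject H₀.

1.195; do not reject

Expected counts E_i = n·p_i: 101×0.17 = 17.17, 101×0.30 = 30.3, 101×0.27 = 27.27, 101×0.26 = 26.26.
χ² = (15−17.17)²/17.17 + (35−30.3)²/30.3 + (25−27.27)²/27.27 + (26−26.26)²/26.26
   = 0.2743 + 0.7290 + 0.1890 + 0.0026
Sum = 1.195
df = 2. Since 1.195 < 7.378, we do not reject H₀.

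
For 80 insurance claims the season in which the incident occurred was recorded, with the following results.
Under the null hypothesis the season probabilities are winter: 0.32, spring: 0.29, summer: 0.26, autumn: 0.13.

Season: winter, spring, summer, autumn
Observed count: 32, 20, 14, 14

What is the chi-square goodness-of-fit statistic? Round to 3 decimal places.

5.511

Expected counts E_i = n·p_i: 80×0.32 = 25.6, 80×0.29 = 23.2, 80×0.26 = 20.8, 80×0.13 = 10.4.
χ² = (32−25.6)²/25.6 + (20−23.2)²/23.2 + (14−20.8)²/20.8 + (14−10.4)²/10.4
   = 1.6000 + 0.4414 + 2.2231 + 1.2462
Sum = 5.511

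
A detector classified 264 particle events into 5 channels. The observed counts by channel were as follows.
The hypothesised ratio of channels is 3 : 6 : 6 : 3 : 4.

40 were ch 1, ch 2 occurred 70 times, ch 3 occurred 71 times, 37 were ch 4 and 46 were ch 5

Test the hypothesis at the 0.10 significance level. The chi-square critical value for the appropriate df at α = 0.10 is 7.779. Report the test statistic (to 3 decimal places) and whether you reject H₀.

Ratio total = 22. Expected counts: 264×3/22 = 36, 264×6/22 = 72, 264×6/22 = 72, 264×3/22 = 36, 264×4/22 = 48.
χ² = (40−36)²/36 + (70−72)²/72 + (71−72)²/72 + (37−36)²/36 + (46−48)²/48
   = 0.4444 + 0.0556 + 0.0139 + 0.0278 + 0.0833
Sum = 0.625
df = 4. Since 0.625 < 7.779, we do not reject H₀.

0.625; do not reject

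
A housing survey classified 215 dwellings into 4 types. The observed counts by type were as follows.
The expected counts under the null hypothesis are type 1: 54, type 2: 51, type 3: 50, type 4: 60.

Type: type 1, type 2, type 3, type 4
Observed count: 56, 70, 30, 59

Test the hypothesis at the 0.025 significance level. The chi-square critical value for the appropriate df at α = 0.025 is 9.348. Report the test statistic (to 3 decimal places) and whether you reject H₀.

χ² = (56−54)²/54 + (70−51)²/51 + (30−50)²/50 + (59−60)²/60
   = 0.0741 + 7.0784 + 8.0000 + 0.0167
Sum = 15.169
df = 3. Since 15.169 > 9.348, we reject H₀.

15.169; reject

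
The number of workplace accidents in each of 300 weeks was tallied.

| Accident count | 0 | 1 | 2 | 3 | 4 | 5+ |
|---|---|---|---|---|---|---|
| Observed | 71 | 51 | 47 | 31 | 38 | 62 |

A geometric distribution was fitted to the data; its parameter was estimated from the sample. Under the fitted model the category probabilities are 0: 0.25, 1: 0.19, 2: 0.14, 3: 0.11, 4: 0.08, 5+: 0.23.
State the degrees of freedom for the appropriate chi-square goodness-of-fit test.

There are k = 6 categories and 1 parameter estimated from the data, so df = 6 − 1 − 1 = 4.

4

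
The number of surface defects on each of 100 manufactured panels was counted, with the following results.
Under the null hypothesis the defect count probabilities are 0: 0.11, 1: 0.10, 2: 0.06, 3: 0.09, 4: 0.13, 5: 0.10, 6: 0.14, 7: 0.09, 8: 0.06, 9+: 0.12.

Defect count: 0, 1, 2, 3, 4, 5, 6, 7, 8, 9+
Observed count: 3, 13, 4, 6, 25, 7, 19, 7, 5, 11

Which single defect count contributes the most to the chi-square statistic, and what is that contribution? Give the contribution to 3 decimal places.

4, 11.077

Expected counts E_i = n·p_i: 100×0.11 = 11, 100×0.10 = 10, 100×0.06 = 6, 100×0.09 = 9, 100×0.13 = 13, 100×0.10 = 10, 100×0.14 = 14, 100×0.09 = 9, 100×0.06 = 6, 100×0.12 = 12.
cat         O        E   (O−E)²/E
0           3       11     5.8182
1          13       10     0.9000
2           4        6     0.6667
3           6        9     1.0000
4          25       13    11.0769
5           7       10     0.9000
6          19       14     1.7857
7           7        9     0.4444
8           5        6     0.1667
9+         11       12     0.0833
The largest term is for 4: 11.077.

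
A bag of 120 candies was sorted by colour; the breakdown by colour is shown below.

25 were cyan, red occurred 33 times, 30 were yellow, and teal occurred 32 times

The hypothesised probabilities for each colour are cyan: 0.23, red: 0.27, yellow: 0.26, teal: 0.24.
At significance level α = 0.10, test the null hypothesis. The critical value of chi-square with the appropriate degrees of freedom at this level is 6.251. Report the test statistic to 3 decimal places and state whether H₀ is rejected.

0.658; do not reject

Expected counts E_i = n·p_i: 120×0.23 = 27.6, 120×0.27 = 32.4, 120×0.26 = 31.2, 120×0.24 = 28.8.
cyan: (25 − 27.6)²/27.6 = 6.76/27.6 = 0.2449
red: (33 − 32.4)²/32.4 = 0.36/32.4 = 0.0111
yellow: (30 − 31.2)²/31.2 = 1.44/31.2 = 0.0462
teal: (32 − 28.8)²/28.8 = 10.24/28.8 = 0.3556
Sum = 0.658
df = 3. Since 0.658 < 6.251, we do not reject H₀.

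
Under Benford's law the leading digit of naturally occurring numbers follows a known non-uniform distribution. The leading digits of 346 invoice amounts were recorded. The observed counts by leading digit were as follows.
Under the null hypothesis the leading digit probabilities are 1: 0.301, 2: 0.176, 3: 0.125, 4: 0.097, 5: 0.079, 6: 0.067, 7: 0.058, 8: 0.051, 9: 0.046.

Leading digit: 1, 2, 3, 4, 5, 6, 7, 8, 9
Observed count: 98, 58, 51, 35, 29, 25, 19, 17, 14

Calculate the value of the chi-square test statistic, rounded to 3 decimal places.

Expected counts E_i = n·p_i: 346×0.301 = 104.146, 346×0.176 = 60.896, 346×0.125 = 43.25, 346×0.097 = 33.562, 346×0.079 = 27.334, 346×0.067 = 23.182, 346×0.058 = 20.068, 346×0.051 = 17.646, 346×0.046 = 15.916.
1: (98 − 104.146)²/104.146 = 37.773316/104.146 = 0.3627
2: (58 − 60.896)²/60.896 = 8.386816/60.896 = 0.1377
3: (51 − 43.25)²/43.25 = 60.0625/43.25 = 1.3887
4: (35 − 33.562)²/33.562 = 2.067844/33.562 = 0.0616
5: (29 − 27.334)²/27.334 = 2.775556/27.334 = 0.1015
6: (25 − 23.182)²/23.182 = 3.305124/23.182 = 0.1426
7: (19 − 20.068)²/20.068 = 1.140624/20.068 = 0.0568
8: (17 − 17.646)²/17.646 = 0.417316/17.646 = 0.0236
9: (14 − 15.916)²/15.916 = 3.671056/15.916 = 0.2307
Sum = 2.506

2.506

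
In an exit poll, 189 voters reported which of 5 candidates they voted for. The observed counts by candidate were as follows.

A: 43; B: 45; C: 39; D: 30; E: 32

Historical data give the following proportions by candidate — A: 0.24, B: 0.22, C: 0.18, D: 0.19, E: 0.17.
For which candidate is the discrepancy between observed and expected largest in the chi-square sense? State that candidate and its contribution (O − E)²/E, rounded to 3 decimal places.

Expected counts E_i = n·p_i: 189×0.24 = 45.36, 189×0.22 = 41.58, 189×0.18 = 34.02, 189×0.19 = 35.91, 189×0.17 = 32.13.
χ² = (43−45.36)²/45.36 + (45−41.58)²/41.58 + (39−34.02)²/34.02 + (30−35.91)²/35.91 + (32−32.13)²/32.13
   = 0.1228 + 0.2813 + 0.7290 + 0.9727 + 0.0005
The largest term is for D: 0.973.

D, 0.973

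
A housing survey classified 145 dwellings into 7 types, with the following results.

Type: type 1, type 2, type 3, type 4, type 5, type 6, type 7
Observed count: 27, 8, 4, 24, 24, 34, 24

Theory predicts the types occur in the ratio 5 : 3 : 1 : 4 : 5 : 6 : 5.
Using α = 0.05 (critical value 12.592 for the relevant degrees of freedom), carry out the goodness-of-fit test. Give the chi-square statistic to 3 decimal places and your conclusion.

5.040; do not reject

Ratio total = 29. Expected counts: 145×5/29 = 25, 145×3/29 = 15, 145×1/29 = 5, 145×4/29 = 20, 145×5/29 = 25, 145×6/29 = 30, 145×5/29 = 25.
χ² = (27−25)²/25 + (8−15)²/15 + (4−5)²/5 + (24−20)²/20 + (24−25)²/25 + (34−30)²/30 + (24−25)²/25
   = 0.1600 + 3.2667 + 0.2000 + 0.8000 + 0.0400 + 0.5333 + 0.0400
Sum = 5.040
df = 6. Since 5.040 < 12.592, we do not reject H₀.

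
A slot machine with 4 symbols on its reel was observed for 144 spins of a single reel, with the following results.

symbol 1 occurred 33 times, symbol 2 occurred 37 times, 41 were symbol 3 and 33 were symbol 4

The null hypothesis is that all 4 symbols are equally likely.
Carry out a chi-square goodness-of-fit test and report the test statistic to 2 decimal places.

Under H₀ each category has probability 1/4, so each expected count is 144/4 = 36.
χ² = (33−36)²/36 + (37−36)²/36 + (41−36)²/36 + (33−36)²/36
   = 0.250 + 0.028 + 0.694 + 0.250
Sum = 1.22

1.22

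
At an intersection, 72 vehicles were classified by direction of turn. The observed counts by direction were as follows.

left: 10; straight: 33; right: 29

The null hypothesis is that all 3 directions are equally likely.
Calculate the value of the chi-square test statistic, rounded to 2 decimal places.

12.58

Expected count for each of the 3 categories: 72/3 = 24.
cat           O        E   (O−E)²/E
left         10       24      8.167
straight     33       24      3.375
right        29       24      1.042
Sum = 12.58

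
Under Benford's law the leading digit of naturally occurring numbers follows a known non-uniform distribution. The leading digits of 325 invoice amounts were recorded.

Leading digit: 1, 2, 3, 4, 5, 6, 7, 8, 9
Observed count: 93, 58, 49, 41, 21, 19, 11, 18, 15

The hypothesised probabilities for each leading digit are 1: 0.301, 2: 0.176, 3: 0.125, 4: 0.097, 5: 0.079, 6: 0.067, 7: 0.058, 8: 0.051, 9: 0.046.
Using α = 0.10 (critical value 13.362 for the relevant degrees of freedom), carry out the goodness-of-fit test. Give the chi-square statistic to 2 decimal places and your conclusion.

Expected counts E_i = n·p_i: 325×0.301 = 97.825, 325×0.176 = 57.2, 325×0.125 = 40.625, 325×0.097 = 31.525, 325×0.079 = 25.675, 325×0.067 = 21.775, 325×0.058 = 18.85, 325×0.051 = 16.575, 325×0.046 = 14.95.
χ² = (93−97.825)²/97.825 + (58−57.2)²/57.2 + (49−40.625)²/40.625 + (41−31.525)²/31.525 + (21−25.675)²/25.675 + (19−21.775)²/21.775 + (11−18.85)²/18.85 + (18−16.575)²/16.575 + (15−14.95)²/14.95
   = 0.238 + 0.011 + 1.727 + 2.848 + 0.851 + 0.354 + 3.269 + 0.123 + 0.000
Sum = 9.42
df = 8. Since 9.42 < 13.362, we do not reject H₀.

9.42; do not reject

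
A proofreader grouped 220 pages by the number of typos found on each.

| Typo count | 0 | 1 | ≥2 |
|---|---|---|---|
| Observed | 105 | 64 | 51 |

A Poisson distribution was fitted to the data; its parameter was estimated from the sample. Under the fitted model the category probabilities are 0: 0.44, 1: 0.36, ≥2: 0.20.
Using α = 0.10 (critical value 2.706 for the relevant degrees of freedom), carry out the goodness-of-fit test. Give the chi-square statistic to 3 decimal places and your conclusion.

4.725; reject

Expected counts E_i = n·p_i: 220×0.44 = 96.8, 220×0.36 = 79.2, 220×0.20 = 44.
χ² = (105−96.8)²/96.8 + (64−79.2)²/79.2 + (51−44)²/44
   = 0.6946 + 2.9172 + 1.1136
Sum = 4.725
df = 1. Since 4.725 > 2.706, we reject H₀.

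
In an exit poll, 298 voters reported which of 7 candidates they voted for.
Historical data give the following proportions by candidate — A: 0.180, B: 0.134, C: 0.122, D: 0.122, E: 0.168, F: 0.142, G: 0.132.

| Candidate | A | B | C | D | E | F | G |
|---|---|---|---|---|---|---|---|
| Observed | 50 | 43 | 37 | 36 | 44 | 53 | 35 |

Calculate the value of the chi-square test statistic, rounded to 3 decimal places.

4.408

Expected counts E_i = n·p_i: 298×0.180 = 53.64, 298×0.134 = 39.932, 298×0.122 = 36.356, 298×0.122 = 36.356, 298×0.168 = 50.064, 298×0.142 = 42.316, 298×0.132 = 39.336.
χ² = (50−53.64)²/53.64 + (43−39.932)²/39.932 + (37−36.356)²/36.356 + (36−36.356)²/36.356 + (44−50.064)²/50.064 + (53−42.316)²/42.316 + (35−39.336)²/39.336
   = 0.2470 + 0.2357 + 0.0114 + 0.0035 + 0.7345 + 2.6975 + 0.4780
Sum = 4.408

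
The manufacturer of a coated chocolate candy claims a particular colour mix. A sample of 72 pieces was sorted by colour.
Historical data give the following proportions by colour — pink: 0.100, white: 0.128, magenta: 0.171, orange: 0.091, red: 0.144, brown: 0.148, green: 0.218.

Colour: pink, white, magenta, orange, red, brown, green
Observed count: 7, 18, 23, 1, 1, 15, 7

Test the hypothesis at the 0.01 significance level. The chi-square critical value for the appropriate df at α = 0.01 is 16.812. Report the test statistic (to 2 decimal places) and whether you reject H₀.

Expected counts E_i = n·p_i: 72×0.100 = 7.2, 72×0.128 = 9.216, 72×0.171 = 12.312, 72×0.091 = 6.552, 72×0.144 = 10.368, 72×0.148 = 10.656, 72×0.218 = 15.696.
χ² = (7−7.2)²/7.2 + (18−9.216)²/9.216 + (23−12.312)²/12.312 + (1−6.552)²/6.552 + (1−10.368)²/10.368 + (15−10.656)²/10.656 + (7−15.696)²/15.696
   = 0.006 + 8.372 + 9.278 + 4.705 + 8.464 + 1.771 + 4.818
Sum = 37.41
df = 6. Since 37.41 > 16.812, we reject H₀.

37.41; reject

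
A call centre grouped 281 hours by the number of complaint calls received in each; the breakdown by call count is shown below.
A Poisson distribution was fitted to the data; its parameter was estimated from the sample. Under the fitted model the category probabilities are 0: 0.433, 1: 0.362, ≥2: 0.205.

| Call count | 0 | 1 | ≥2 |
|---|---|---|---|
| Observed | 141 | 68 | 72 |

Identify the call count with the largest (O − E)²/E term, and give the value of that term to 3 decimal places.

Expected counts E_i = n·p_i: 281×0.433 = 121.673, 281×0.362 = 101.722, 281×0.205 = 57.605.
cat         O        E   (O−E)²/E
0         141  121.673     3.0700
1          68  101.722    11.1792
≥2         72   57.605     3.5972
The largest term is for 1: 11.179.

1, 11.179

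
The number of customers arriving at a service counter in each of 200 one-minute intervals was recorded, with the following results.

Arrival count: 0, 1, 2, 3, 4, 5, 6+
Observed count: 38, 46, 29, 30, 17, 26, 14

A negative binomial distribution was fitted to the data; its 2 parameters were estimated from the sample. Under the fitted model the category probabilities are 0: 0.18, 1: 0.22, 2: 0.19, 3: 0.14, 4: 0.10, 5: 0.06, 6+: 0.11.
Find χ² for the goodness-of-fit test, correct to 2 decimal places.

Expected counts E_i = n·p_i: 200×0.18 = 36, 200×0.22 = 44, 200×0.19 = 38, 200×0.14 = 28, 200×0.10 = 20, 200×0.06 = 12, 200×0.11 = 22.
cat         O        E   (O−E)²/E
0          38       36      0.111
1          46       44      0.091
2          29       38      2.132
3          30       28      0.143
4          17       20      0.450
5          26       12     16.333
6+         14       22      2.909
Sum = 22.17

22.17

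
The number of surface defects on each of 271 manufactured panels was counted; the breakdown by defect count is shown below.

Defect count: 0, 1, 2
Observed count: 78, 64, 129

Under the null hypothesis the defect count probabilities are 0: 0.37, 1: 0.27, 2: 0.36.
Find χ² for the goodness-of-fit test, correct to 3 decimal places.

16.227

Expected counts E_i = n·p_i: 271×0.37 = 100.27, 271×0.27 = 73.17, 271×0.36 = 97.56.
cat         O        E   (O−E)²/E
0          78   100.27     4.9462
1          64    73.17     1.1492
2         129    97.56    10.1320
Sum = 16.227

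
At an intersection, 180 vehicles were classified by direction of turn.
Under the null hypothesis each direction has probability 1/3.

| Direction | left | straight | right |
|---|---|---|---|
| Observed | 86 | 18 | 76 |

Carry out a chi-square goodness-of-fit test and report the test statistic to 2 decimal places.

Under H₀ each category has probability 1/3, so each expected count is 180/3 = 60.
left: (86 − 60)²/60 = 676/60 = 11.267
straight: (18 − 60)²/60 = 1764/60 = 29.400
right: (76 − 60)²/60 = 256/60 = 4.267
Sum = 44.93

44.93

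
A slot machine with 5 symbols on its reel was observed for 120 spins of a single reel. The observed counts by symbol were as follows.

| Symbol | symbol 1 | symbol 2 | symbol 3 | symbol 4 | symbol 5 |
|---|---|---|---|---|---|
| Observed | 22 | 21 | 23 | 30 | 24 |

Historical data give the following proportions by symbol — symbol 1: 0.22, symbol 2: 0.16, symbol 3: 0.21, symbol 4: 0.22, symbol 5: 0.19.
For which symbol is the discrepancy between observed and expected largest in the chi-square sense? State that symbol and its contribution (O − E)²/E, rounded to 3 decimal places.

symbol 1, 0.733

Expected counts E_i = n·p_i: 120×0.22 = 26.4, 120×0.16 = 19.2, 120×0.21 = 25.2, 120×0.22 = 26.4, 120×0.19 = 22.8.
χ² = (22−26.4)²/26.4 + (21−19.2)²/19.2 + (23−25.2)²/25.2 + (30−26.4)²/26.4 + (24−22.8)²/22.8
   = 0.7333 + 0.1688 + 0.1921 + 0.4909 + 0.0632
The largest term is for symbol 1: 0.733.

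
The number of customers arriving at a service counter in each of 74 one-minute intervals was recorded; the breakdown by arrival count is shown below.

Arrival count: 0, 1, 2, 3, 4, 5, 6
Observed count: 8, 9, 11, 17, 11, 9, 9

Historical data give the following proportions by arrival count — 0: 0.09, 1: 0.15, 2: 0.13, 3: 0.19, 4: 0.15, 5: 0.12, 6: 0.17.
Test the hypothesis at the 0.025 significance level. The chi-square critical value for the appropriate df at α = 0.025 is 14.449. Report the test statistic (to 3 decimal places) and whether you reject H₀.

2.501; do not reject

Expected counts E_i = n·p_i: 74×0.09 = 6.66, 74×0.15 = 11.1, 74×0.13 = 9.62, 74×0.19 = 14.06, 74×0.15 = 11.1, 74×0.12 = 8.88, 74×0.17 = 12.58.
χ² = (8−6.66)²/6.66 + (9−11.1)²/11.1 + (11−9.62)²/9.62 + (17−14.06)²/14.06 + (11−11.1)²/11.1 + (9−8.88)²/8.88 + (9−12.58)²/12.58
   = 0.2696 + 0.3973 + 0.1980 + 0.6148 + 0.0009 + 0.0016 + 1.0188
Sum = 2.501
df = 6. Since 2.501 < 14.449, we do not reject H₀.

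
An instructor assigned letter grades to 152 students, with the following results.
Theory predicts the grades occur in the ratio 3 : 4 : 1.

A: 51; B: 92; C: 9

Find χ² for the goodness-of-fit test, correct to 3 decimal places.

Ratio total = 8. Expected counts: 152×3/8 = 57, 152×4/8 = 76, 152×1/8 = 19.
cat         O        E   (O−E)²/E
A          51       57     0.6316
B          92       76     3.3684
C           9       19     5.2632
Sum = 9.263

9.263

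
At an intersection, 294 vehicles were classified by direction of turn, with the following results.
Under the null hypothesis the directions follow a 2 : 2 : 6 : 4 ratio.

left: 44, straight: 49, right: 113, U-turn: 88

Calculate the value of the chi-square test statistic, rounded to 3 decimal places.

2.794

Ratio total = 14. Expected counts: 294×2/14 = 42, 294×2/14 = 42, 294×6/14 = 126, 294×4/14 = 84.
cat           O        E   (O−E)²/E
left         44       42     0.0952
straight     49       42     1.1667
right       113      126     1.3413
U-turn       88       84     0.1905
Sum = 2.794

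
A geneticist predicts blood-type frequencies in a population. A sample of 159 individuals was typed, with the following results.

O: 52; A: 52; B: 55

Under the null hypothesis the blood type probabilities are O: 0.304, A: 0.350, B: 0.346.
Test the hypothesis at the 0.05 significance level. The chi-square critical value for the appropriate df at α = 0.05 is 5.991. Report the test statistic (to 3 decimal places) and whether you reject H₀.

0.517; do not reject

Expected counts E_i = n·p_i: 159×0.304 = 48.336, 159×0.350 = 55.65, 159×0.346 = 55.014.
χ² = (52−48.336)²/48.336 + (52−55.65)²/55.65 + (55−55.014)²/55.014
   = 0.2777 + 0.2394 + 0.0000
Sum = 0.517
df = 2. Since 0.517 < 5.991, we do not reject H₀.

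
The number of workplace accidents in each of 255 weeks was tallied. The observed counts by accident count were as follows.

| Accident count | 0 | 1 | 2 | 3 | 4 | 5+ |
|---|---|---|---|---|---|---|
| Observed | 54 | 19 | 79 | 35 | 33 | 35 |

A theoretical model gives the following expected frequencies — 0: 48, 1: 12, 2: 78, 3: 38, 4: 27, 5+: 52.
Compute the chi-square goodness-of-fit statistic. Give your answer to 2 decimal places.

11.97

cat         O        E   (O−E)²/E
0          54       48      0.750
1          19       12      4.083
2          79       78      0.013
3          35       38      0.237
4          33       27      1.333
5+         35       52      5.558
Sum = 11.97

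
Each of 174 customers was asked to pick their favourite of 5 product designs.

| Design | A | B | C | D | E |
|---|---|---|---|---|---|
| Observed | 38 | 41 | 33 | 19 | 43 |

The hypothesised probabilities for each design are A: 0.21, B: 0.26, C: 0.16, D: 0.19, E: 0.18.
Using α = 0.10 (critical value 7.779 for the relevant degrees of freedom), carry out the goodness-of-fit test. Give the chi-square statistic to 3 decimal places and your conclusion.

11.747; reject

Expected counts E_i = n·p_i: 174×0.21 = 36.54, 174×0.26 = 45.24, 174×0.16 = 27.84, 174×0.19 = 33.06, 174×0.18 = 31.32.
A: (38 − 36.54)²/36.54 = 2.1316/36.54 = 0.0583
B: (41 − 45.24)²/45.24 = 17.9776/45.24 = 0.3974
C: (33 − 27.84)²/27.84 = 26.6256/27.84 = 0.9564
D: (19 − 33.06)²/33.06 = 197.6836/33.06 = 5.9795
E: (43 − 31.32)²/31.32 = 136.4224/31.32 = 4.3558
Sum = 11.747
df = 4. Since 11.747 > 7.779, we reject H₀.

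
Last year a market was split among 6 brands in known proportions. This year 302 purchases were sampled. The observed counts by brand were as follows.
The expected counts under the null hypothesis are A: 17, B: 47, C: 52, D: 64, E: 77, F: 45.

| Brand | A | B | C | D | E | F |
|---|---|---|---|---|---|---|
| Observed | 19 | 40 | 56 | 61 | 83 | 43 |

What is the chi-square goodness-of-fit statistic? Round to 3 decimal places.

A: (19 − 17)²/17 = 4/17 = 0.2353
B: (40 − 47)²/47 = 49/47 = 1.0426
C: (56 − 52)²/52 = 16/52 = 0.3077
D: (61 − 64)²/64 = 9/64 = 0.1406
E: (83 − 77)²/77 = 36/77 = 0.4675
F: (43 − 45)²/45 = 4/45 = 0.0889
Sum = 2.283

2.283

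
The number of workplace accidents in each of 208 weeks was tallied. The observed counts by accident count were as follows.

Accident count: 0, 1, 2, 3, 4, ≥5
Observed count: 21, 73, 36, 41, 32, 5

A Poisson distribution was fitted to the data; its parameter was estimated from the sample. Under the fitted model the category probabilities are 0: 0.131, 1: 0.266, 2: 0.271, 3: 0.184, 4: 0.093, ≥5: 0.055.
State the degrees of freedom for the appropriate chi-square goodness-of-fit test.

There are k = 6 categories and 1 parameter estimated from the data, so df = 6 − 1 − 1 = 4.

4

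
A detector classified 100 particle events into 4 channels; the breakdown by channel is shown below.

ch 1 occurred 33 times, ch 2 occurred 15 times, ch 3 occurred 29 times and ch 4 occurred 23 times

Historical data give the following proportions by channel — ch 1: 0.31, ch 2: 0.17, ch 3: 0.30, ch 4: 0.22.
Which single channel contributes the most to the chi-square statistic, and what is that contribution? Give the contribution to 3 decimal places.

ch 2, 0.235

Expected counts E_i = n·p_i: 100×0.31 = 31, 100×0.17 = 17, 100×0.30 = 30, 100×0.22 = 22.
ch 1: (33 − 31)²/31 = 4/31 = 0.1290
ch 2: (15 − 17)²/17 = 4/17 = 0.2353
ch 3: (29 − 30)²/30 = 1/30 = 0.0333
ch 4: (23 − 22)²/22 = 1/22 = 0.0455
The largest term is for ch 2: 0.235.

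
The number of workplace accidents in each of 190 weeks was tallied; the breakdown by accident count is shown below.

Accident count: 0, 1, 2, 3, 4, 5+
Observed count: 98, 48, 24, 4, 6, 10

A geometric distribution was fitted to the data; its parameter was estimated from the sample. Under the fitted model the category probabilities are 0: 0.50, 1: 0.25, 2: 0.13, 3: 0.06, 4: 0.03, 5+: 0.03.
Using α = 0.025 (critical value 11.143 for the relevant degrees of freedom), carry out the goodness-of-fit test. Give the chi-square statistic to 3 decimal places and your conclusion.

8.183; do not reject

Expected counts E_i = n·p_i: 190×0.50 = 95, 190×0.25 = 47.5, 190×0.13 = 24.7, 190×0.06 = 11.4, 190×0.03 = 5.7, 190×0.03 = 5.7.
χ² = (98−95)²/95 + (48−47.5)²/47.5 + (24−24.7)²/24.7 + (4−11.4)²/11.4 + (6−5.7)²/5.7 + (10−5.7)²/5.7
   = 0.0947 + 0.0053 + 0.0198 + 4.8035 + 0.0158 + 3.2439
Sum = 8.183
df = 4. Since 8.183 < 11.143, we do not reject H₀.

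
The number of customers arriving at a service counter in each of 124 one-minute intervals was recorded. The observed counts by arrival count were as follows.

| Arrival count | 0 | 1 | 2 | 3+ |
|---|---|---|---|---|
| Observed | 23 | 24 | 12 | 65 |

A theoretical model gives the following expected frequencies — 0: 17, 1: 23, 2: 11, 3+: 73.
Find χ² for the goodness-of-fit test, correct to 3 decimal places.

3.129

cat         O        E   (O−E)²/E
0          23       17     2.1176
1          24       23     0.0435
2          12       11     0.0909
3+         65       73     0.8767
Sum = 3.129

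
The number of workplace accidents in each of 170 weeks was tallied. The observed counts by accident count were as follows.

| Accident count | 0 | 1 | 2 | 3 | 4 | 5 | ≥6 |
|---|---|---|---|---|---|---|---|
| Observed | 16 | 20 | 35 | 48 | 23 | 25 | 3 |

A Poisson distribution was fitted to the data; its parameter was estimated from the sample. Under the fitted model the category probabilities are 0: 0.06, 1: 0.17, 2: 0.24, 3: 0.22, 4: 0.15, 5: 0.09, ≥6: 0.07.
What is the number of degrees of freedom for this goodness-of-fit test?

There are k = 7 categories and 1 parameter estimated from the data, so df = 7 − 1 − 1 = 5.

5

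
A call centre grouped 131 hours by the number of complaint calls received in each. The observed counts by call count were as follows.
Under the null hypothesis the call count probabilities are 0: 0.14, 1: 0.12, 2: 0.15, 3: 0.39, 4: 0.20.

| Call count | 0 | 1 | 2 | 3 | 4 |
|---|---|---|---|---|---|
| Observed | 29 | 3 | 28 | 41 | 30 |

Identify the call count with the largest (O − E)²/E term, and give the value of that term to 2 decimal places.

Expected counts E_i = n·p_i: 131×0.14 = 18.34, 131×0.12 = 15.72, 131×0.15 = 19.65, 131×0.39 = 51.09, 131×0.20 = 26.2.
χ² = (29−18.34)²/18.34 + (3−15.72)²/15.72 + (28−19.65)²/19.65 + (41−51.09)²/51.09 + (30−26.2)²/26.2
   = 6.196 + 10.293 + 3.548 + 1.993 + 0.551
The largest term is for 1: 10.29.

1, 10.29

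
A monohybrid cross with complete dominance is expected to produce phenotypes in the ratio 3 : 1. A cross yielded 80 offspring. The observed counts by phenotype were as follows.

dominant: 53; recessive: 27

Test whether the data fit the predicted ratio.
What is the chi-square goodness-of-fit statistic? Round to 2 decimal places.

3.27

Ratio total = 4. Expected counts: 80×3/4 = 60, 80×1/4 = 20.
dominant: (53 − 60)²/60 = 49/60 = 0.817
recessive: (27 − 20)²/20 = 49/20 = 2.450
Sum = 3.27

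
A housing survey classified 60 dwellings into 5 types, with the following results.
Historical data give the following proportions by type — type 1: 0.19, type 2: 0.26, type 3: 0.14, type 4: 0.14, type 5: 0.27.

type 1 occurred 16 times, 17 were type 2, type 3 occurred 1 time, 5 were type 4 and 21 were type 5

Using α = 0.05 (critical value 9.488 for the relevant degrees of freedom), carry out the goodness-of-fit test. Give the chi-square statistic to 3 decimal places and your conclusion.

11.299; reject

Expected counts E_i = n·p_i: 60×0.19 = 11.4, 60×0.26 = 15.6, 60×0.14 = 8.4, 60×0.14 = 8.4, 60×0.27 = 16.2.
type 1: (16 − 11.4)²/11.4 = 21.16/11.4 = 1.8561
type 2: (17 − 15.6)²/15.6 = 1.96/15.6 = 0.1256
type 3: (1 − 8.4)²/8.4 = 54.76/8.4 = 6.5190
type 4: (5 − 8.4)²/8.4 = 11.56/8.4 = 1.3762
type 5: (21 − 16.2)²/16.2 = 23.04/16.2 = 1.4222
Sum = 11.299
df = 4. Since 11.299 > 9.488, we reject H₀.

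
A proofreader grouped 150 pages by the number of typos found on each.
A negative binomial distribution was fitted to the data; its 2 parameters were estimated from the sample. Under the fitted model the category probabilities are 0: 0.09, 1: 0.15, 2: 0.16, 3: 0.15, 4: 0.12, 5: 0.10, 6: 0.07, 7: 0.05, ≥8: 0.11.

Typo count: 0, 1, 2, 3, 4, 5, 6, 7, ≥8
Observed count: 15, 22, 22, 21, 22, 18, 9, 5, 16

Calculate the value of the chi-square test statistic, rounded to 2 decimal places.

Expected counts E_i = n·p_i: 150×0.09 = 13.5, 150×0.15 = 22.5, 150×0.16 = 24, 150×0.15 = 22.5, 150×0.12 = 18, 150×0.10 = 15, 150×0.07 = 10.5, 150×0.05 = 7.5, 150×0.11 = 16.5.
χ² = (15−13.5)²/13.5 + (22−22.5)²/22.5 + (22−24)²/24 + (21−22.5)²/22.5 + (22−18)²/18 + (18−15)²/15 + (9−10.5)²/10.5 + (5−7.5)²/7.5 + (16−16.5)²/16.5
   = 0.167 + 0.011 + 0.167 + 0.100 + 0.889 + 0.600 + 0.214 + 0.833 + 0.015
Sum = 3.00

3.00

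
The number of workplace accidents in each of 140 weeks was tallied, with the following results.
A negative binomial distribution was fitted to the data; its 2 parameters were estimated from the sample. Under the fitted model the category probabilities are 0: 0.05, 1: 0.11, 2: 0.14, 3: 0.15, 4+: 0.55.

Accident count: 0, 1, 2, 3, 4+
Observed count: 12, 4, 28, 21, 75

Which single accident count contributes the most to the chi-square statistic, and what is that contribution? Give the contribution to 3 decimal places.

1, 8.439

Expected counts E_i = n·p_i: 140×0.05 = 7, 140×0.11 = 15.4, 140×0.14 = 19.6, 140×0.15 = 21, 140×0.55 = 77.
0: (12 − 7)²/7 = 25/7 = 3.5714
1: (4 − 15.4)²/15.4 = 129.96/15.4 = 8.4390
2: (28 − 19.6)²/19.6 = 70.56/19.6 = 3.6000
3: (21 − 21)²/21 = 0/21 = 0.0000
4+: (75 − 77)²/77 = 4/77 = 0.0519
The largest term is for 1: 8.439.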